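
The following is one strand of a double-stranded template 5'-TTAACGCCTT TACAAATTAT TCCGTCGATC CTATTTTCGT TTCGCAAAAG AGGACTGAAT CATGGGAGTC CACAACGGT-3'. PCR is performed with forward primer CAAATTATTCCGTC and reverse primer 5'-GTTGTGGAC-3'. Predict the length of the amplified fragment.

The forward primer matches the template at positions 13–26.
Taking the reverse complement of GTTGTGGAC gives GTCCACAAC, found at positions 68–76 on the template; the primer anneals here to the top strand with its 3' end pointing upstream.
Product length = (reverse-primer end) − (forward-primer start) + 1 = 76 − 13 + 1 = 64 bp.

64 bp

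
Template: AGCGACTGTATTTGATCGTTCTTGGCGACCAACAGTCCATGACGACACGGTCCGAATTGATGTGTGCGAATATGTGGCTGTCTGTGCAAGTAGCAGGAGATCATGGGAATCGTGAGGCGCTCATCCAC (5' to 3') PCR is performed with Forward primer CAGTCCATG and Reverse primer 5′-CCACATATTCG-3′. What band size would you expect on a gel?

45 bp

The forward primer matches the template at positions 33–41.
Taking the reverse complement of CCACATATTCG gives CGAATATGTGG, found at positions 67–77 on the template; the primer anneals here to the top strand with its 3' end pointing upstream.
Product length = (reverse-primer end) − (forward-primer start) + 1 = 77 − 33 + 1 = 45 bp.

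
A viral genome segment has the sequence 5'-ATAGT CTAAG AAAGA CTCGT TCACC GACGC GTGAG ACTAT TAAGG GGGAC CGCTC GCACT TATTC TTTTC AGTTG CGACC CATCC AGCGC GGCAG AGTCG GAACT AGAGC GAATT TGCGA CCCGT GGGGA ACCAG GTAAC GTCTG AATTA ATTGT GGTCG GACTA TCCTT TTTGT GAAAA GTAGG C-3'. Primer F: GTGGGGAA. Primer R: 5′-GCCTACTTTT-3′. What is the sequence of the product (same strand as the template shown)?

5'-GTGGGGAACCAGGTAACGTCTGAATTAATTGTGGTCGGACTATCCTTTTTGTGAAAAGTAGGC-3'

Scanning the template, GTGGGGAA occurs at positions 124–131; this primer anneals to the bottom strand there with its 3' end pointing downstream.
Taking the reverse complement of GCCTACTTTT gives AAAAGTAGGC, found at positions 177–186 on the template; the primer anneals here to the top strand with its 3' end pointing upstream.
The product is the template from position 124 through 186 (63 bp).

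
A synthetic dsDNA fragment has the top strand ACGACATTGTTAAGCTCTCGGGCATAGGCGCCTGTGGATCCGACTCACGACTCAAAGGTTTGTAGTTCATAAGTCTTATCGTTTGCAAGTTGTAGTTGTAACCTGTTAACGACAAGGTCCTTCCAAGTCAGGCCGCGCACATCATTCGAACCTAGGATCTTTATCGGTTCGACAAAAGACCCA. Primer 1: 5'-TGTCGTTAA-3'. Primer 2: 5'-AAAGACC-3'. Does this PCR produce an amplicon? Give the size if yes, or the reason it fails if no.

No product — the primers' 3' ends point away from each other.

Primer 1 (TGTCGTTAA) has reverse complement TTAACGACA, which matches the top strand at positions 106–114; primer 1 anneals to the top strand there with its 3' end pointing upstream toward position 106.
Primer 2 (AAAGACC) matches the top strand directly at positions 175–181; it anneals to the bottom strand with its 3' end pointing downstream toward position 181.
The 3' ends diverge (primer 1 extends toward position 1, primer 2 toward position 183), so the primers never converge on a shared product.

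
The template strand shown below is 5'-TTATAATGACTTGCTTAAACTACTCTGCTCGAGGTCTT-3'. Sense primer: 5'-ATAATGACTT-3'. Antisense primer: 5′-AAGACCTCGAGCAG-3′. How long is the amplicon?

The forward primer matches the template at positions 3–12.
The reverse primer's reverse complement is CTGCTCGAGGTCTT, which matches the template at positions 25–38.
The product runs from position 3 to position 38, so its length is 38 − 3 + 1 = 36 bp.

36 bp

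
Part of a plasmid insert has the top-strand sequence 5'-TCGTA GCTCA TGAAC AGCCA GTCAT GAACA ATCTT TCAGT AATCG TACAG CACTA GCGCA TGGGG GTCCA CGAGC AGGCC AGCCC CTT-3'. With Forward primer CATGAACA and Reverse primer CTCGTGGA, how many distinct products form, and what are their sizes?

Two products: 66 bp, 52 bp

The forward primer CATGAACA matches the top strand at positions 9–16, 23–30.
The reverse primer's reverse complement is TCCACGAG, matching at positions 67–74.
Each forward site pairs with the reverse site to give a product ending at position 74: sizes 66, 52 bp.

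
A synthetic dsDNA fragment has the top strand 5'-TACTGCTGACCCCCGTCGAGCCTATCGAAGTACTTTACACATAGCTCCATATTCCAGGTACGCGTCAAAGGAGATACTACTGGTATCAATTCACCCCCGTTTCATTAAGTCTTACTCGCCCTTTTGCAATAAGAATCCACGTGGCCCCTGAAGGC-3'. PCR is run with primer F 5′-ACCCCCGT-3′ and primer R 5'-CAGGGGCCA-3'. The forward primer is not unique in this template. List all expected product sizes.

142 bp, 58 bp

The forward primer ACCCCCGT matches the top strand at positions 9–16, 93–100.
The reverse primer's reverse complement is TGGCCCCTG, matching at positions 142–150.
Each forward site pairs with the reverse site to give a product ending at position 150: sizes 142, 58 bp.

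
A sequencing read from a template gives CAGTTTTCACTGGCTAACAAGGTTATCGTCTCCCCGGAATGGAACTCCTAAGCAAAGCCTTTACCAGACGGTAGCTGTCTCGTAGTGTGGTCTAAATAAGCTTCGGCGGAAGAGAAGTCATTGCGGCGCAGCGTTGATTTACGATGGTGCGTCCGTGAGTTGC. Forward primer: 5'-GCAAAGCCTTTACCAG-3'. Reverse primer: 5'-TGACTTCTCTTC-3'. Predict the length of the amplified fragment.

The forward primer matches the template at positions 52–67.
The reverse primer's reverse complement is GAAGAGAAGTCA, which matches the template at positions 109–120.
The product runs from position 52 to position 120, so its length is 120 − 52 + 1 = 69 bp.

69 bp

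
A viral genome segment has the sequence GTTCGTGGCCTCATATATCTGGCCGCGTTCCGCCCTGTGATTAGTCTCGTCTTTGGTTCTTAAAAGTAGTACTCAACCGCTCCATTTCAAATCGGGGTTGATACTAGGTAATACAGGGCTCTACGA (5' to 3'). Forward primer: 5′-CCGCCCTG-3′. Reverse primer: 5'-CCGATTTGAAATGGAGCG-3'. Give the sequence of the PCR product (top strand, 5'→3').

The forward primer matches the template at positions 30–37.
Taking the reverse complement of CCGATTTGAAATGGAGCG gives CGCTCCATTTCAAATCGG, found at positions 78–95 on the template; the primer anneals here to the top strand with its 3' end pointing upstream.
The product is the template from position 30 through 95 (66 bp).

5'-CCGCCCTGTGATTAGTCTCGTCTTTGGTTCTTAAAAGTAGTACTCAACCGCTCCATTTCAAATCGG-3'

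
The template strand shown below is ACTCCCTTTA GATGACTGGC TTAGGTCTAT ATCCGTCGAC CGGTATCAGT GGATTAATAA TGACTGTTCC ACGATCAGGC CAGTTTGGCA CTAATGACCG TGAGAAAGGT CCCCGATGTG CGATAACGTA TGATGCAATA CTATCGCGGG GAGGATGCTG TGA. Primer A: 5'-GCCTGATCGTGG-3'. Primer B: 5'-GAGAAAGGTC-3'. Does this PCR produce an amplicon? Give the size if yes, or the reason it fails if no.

Primer A (GCCTGATCGTGG) has reverse complement CCACGATCAGGC, which matches the top strand at positions 69–80; primer A anneals to the top strand there with its 3' end pointing upstream toward position 69.
Primer B (GAGAAAGGTC) matches the top strand directly at positions 102–111; it anneals to the bottom strand with its 3' end pointing downstream toward position 111.
The 3' ends diverge (primer A extends toward position 1, primer B toward position 163), so the primers never converge on a shared product.

No product — the primers' 3' ends point away from each other.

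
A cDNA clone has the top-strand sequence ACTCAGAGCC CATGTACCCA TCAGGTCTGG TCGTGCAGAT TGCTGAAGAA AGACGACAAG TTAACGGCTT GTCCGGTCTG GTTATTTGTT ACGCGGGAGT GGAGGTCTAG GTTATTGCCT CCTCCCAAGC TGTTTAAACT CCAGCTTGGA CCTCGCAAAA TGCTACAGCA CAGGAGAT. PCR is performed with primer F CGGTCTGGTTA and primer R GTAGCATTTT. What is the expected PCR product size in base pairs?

93 bp

The forward primer matches the template at positions 74–84.
The reverse primer's reverse complement is AAAATGCTAC, which matches the template at positions 157–166.
The product runs from position 74 to position 166, so its length is 166 − 74 + 1 = 93 bp.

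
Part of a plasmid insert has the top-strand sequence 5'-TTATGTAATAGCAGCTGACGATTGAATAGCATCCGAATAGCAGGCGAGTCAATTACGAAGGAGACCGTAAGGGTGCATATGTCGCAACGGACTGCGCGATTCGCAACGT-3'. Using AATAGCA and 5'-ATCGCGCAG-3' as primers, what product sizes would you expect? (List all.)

94 bp, 76 bp, 65 bp

The forward primer AATAGCA matches the top strand at positions 7–13, 25–31, 36–42.
The reverse primer's reverse complement is CTGCGCGAT, matching at positions 92–100.
Each forward site pairs with the reverse site to give a product ending at position 100: sizes 94, 76, 65 bp.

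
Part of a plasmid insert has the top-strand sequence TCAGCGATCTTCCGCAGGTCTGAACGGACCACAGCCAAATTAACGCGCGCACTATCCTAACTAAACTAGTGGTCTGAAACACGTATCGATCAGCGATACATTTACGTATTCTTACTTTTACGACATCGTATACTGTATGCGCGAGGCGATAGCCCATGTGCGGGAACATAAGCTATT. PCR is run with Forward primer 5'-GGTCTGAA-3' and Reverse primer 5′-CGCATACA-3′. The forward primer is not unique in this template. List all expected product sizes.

The forward primer GGTCTGAA matches the top strand at positions 17–24, 71–78.
The reverse primer's reverse complement is TGTATGCG, matching at positions 134–141.
Each forward site pairs with the reverse site to give a product ending at position 141: sizes 125, 71 bp.

125 bp, 71 bp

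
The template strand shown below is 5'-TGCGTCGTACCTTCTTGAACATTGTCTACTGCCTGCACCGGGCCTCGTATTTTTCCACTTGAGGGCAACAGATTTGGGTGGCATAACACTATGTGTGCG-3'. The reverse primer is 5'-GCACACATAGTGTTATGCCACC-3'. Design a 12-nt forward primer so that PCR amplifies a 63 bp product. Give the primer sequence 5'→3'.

5'-CACCGGGCCTCG-3'

The reverse primer's reverse complement GGTGGCATAACACTATGTGTGC matches the template at positions 77–98, so the product ends at position 98.
A 63 bp product then starts at position 98 − 63 + 1 = 36.
The forward primer is identical to the top strand there: CACCGGGCCTCG.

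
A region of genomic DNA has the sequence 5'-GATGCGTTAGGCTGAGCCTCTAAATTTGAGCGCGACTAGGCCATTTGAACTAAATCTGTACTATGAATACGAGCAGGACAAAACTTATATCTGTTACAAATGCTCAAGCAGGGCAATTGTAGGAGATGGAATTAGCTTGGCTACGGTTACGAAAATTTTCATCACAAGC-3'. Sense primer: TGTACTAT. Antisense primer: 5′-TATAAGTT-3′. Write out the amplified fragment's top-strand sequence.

Forward primer TGTACTAT is found on the top strand at positions 57–64.
Reverse complement of the reverse primer: AACTTATA. This occurs on the top strand at positions 82–89.
The product is the template from position 57 through 89 (33 bp).

5'-TGTACTATGAATACGAGCAGGACAAAACTTATA-3'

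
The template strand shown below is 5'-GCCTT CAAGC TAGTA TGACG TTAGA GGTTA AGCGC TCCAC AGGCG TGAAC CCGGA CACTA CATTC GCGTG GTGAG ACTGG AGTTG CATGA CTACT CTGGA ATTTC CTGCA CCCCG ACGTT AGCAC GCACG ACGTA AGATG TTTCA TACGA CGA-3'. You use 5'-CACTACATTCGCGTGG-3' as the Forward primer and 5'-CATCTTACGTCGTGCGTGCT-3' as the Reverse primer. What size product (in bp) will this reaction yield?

85 bp

The forward primer matches the template at positions 56–71.
Reverse complement of the reverse primer: AGCACGCACGACGTAAGATG. This occurs on the top strand at positions 121–140.
Product length = (reverse-primer end) − (forward-primer start) + 1 = 140 − 56 + 1 = 85 bp.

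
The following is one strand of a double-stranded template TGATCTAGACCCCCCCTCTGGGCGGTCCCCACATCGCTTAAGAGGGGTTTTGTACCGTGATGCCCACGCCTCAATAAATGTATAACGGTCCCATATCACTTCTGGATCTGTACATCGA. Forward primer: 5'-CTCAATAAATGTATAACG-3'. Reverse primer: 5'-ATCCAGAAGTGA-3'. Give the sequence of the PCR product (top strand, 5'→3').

5'-CTCAATAAATGTATAACGGTCCCATATCACTTCTGGAT-3'

Scanning the template, CTCAATAAATGTATAACG occurs at positions 70–87; this primer anneals to the bottom strand there with its 3' end pointing downstream.
The reverse primer's reverse complement is TCACTTCTGGAT, which matches the template at positions 96–107.
The product is the template from position 70 through 107 (38 bp).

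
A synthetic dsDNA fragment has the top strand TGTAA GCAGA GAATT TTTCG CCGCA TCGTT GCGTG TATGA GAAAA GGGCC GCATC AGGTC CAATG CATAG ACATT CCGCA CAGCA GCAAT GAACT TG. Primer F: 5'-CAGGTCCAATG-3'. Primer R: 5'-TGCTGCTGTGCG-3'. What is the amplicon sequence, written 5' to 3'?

Scanning the template, CAGGTCCAATG occurs at positions 55–65; this primer anneals to the bottom strand there with its 3' end pointing downstream.
Reverse complement of the reverse primer: CGCACAGCAGCA. This occurs on the top strand at positions 77–88.
The product is the template from position 55 through 88 (34 bp).

5'-CAGGTCCAATGCATAGACATTCCGCACAGCAGCA-3'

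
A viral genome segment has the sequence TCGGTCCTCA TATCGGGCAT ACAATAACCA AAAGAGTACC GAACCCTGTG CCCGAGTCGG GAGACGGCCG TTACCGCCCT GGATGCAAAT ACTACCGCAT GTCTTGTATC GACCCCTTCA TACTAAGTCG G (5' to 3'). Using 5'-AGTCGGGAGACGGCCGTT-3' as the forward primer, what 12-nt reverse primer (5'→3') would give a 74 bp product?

The forward primer binds at positions 55–72, so a 74 bp product ends at position 55 + 74 − 1 = 128.
The reverse primer anneals to the top strand over positions 117–128, i.e. to TTCATACTAAGT.
Its sequence written 5'→3' is the reverse complement: ACTTAGTATGAA.

5'-ACTTAGTATGAA-3'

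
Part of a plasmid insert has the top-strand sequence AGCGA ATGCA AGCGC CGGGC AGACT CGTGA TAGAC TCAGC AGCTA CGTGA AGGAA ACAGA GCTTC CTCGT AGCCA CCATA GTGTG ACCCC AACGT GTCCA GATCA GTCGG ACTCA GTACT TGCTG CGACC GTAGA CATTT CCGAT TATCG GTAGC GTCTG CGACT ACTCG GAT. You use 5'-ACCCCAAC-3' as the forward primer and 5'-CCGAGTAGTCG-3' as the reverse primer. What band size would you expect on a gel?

The forward primer matches the template at positions 86–93.
The reverse primer's reverse complement is CGACTACTCGG, which matches the template at positions 161–171.
Product length = (reverse-primer end) − (forward-primer start) + 1 = 171 − 86 + 1 = 86 bp.

86 bp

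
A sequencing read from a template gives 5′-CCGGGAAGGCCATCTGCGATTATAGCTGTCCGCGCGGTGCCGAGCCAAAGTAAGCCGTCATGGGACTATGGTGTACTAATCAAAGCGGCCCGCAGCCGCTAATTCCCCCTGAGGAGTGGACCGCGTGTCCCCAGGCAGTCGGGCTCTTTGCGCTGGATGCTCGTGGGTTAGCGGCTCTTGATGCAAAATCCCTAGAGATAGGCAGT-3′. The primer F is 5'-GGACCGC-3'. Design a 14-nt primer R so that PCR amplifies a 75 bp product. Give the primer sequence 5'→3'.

5'-GGGATTTTGCATCA-3'

The forward primer binds at positions 118–124, so a 75 bp product ends at position 118 + 75 − 1 = 192.
The reverse primer anneals to the top strand over positions 179–192, i.e. to TGATGCAAAATCCC.
Its sequence written 5'→3' is the reverse complement: GGGATTTTGCATCA.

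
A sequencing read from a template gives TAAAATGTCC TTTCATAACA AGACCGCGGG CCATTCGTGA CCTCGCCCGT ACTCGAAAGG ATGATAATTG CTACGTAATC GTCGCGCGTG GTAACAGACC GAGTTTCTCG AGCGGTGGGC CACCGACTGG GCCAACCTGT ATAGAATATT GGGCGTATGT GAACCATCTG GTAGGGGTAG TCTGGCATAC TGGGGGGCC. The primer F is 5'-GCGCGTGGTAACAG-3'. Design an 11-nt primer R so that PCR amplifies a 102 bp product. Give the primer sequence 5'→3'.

5'-CCAGACTACCC-3'

The forward primer binds at positions 84–97, so a 102 bp product ends at position 84 + 102 − 1 = 185.
The reverse primer anneals to the top strand over positions 175–185, i.e. to GGGTAGTCTGG.
Its sequence written 5'→3' is the reverse complement: CCAGACTACCC.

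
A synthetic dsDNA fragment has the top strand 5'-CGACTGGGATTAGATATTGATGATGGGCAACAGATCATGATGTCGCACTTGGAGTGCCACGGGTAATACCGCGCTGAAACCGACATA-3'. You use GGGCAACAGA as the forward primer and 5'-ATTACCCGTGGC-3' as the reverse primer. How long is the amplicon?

Forward primer GGGCAACAGA is found on the top strand at positions 25–34.
Reverse complement of the reverse primer: GCCACGGGTAAT. This occurs on the top strand at positions 56–67.
Product length = (reverse-primer end) − (forward-primer start) + 1 = 67 − 25 + 1 = 43 bp.

43 bp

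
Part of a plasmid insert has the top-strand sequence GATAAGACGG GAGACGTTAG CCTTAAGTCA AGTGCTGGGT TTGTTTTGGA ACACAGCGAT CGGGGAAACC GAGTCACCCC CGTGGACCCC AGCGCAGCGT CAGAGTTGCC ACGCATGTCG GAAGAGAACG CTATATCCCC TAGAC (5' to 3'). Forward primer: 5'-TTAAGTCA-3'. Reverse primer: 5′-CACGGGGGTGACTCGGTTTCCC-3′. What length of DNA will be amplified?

Forward primer TTAAGTCA is found on the top strand at positions 23–30.
The reverse primer's reverse complement is GGGAAACCGAGTCACCCCCGTG, which matches the template at positions 63–84.
Product length = (reverse-primer end) − (forward-primer start) + 1 = 84 − 23 + 1 = 62 bp.

62 bp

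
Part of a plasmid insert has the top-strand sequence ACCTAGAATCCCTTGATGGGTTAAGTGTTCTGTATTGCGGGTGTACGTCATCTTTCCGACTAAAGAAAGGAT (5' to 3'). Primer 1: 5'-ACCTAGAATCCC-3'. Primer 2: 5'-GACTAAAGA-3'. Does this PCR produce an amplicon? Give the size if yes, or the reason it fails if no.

Primer 1 (ACCTAGAATCCC) matches the top strand at positions 1–12 (3' end points downstream).
Primer 2 (GACTAAAGA) also matches the top strand directly, at positions 58–66 — its reverse complement TCTTTAGTC is not present.
Both primers anneal to the bottom strand with 3' ends pointing the same way, so neither can prime synthesis back toward the other.

No product — both primers anneal to the same strand and extend in the same direction.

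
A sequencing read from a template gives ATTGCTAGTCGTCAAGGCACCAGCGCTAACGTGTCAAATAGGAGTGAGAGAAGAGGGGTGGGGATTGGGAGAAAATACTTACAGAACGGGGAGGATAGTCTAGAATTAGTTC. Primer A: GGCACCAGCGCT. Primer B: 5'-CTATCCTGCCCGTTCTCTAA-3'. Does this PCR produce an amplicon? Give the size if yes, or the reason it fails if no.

No product — primer B has no binding site in the template.

Primer B (CTATCCTGCCCGTTCTCTAA) does not match the top strand, and its reverse complement TTAGAGAACGGGCAGGATAG does not match either.
With no annealing site for primer B, no amplification occurs.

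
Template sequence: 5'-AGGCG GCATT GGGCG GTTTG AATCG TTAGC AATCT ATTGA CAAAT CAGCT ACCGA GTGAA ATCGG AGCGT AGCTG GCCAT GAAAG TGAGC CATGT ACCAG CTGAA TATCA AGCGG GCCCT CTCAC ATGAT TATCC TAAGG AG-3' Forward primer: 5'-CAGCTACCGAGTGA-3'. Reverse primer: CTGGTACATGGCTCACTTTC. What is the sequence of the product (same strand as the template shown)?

5'-CAGCTACCGAGTGAAATCGGAGCGTAGCTGGCCATGAAAGTGAGCCATGTACCAG-3'

Forward primer CAGCTACCGAGTGA is found on the top strand at positions 46–59.
Reverse complement of the reverse primer: GAAAGTGAGCCATGTACCAG. This occurs on the top strand at positions 81–100.
The product is the template from position 46 through 100 (55 bp).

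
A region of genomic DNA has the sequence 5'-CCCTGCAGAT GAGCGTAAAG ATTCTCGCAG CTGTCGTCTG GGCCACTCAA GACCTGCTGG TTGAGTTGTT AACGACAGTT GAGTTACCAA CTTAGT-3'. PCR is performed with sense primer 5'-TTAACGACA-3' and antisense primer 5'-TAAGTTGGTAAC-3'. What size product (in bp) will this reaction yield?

Forward primer TTAACGACA is found on the top strand at positions 69–77.
Reverse complement of the reverse primer: GTTACCAACTTA. This occurs on the top strand at positions 83–94.
Product length = (reverse-primer end) − (forward-primer start) + 1 = 94 − 69 + 1 = 26 bp.

26 bp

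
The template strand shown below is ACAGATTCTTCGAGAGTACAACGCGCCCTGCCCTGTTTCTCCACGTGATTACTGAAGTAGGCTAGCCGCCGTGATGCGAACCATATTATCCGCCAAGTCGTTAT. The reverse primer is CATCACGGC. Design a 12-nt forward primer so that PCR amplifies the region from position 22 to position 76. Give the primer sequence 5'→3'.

5'-CGCGCCCTGCCC-3'

The reverse primer's reverse complement GCCGTGATG matches the template at positions 68–76; the product starts at position 22.
The forward primer is identical to the top strand over positions 22–33: CGCGCCCTGCCC.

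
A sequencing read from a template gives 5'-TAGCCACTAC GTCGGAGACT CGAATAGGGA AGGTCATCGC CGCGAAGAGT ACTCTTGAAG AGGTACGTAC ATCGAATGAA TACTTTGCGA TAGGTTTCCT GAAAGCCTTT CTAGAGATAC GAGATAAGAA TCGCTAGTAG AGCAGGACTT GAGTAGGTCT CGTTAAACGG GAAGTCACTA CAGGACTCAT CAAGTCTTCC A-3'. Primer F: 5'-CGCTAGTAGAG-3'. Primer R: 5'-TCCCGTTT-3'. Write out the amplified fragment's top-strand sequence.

Forward primer CGCTAGTAGAG is found on the top strand at positions 132–142.
Taking the reverse complement of TCCCGTTT gives AAACGGGA, found at positions 165–172 on the template; the primer anneals here to the top strand with its 3' end pointing upstream.
The product is the template from position 132 through 172 (41 bp).

5'-CGCTAGTAGAGCAGGACTTGAGTAGGTCTCGTTAAACGGGA-3'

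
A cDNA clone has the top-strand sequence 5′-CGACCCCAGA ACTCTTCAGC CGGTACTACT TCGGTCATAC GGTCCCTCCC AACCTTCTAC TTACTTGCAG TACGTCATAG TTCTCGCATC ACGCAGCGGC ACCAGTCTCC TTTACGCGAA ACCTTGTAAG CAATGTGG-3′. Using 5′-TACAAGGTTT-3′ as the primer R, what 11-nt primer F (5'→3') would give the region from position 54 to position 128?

5'-CTTCTACTTAC-3'

The reverse primer's reverse complement AAACCTTGTA matches the template at positions 119–128; the product starts at position 54.
The forward primer is identical to the top strand over positions 54–64: CTTCTACTTAC.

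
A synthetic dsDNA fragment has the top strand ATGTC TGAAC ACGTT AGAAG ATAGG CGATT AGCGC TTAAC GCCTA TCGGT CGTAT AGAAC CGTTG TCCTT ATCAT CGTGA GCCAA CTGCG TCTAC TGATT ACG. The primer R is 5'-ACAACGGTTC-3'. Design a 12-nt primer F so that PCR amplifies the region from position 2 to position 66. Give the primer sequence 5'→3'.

The reverse primer's reverse complement GAACCGTTGT matches the template at positions 57–66; the product starts at position 2.
The forward primer is identical to the top strand over positions 2–13: TGTCTGAACACG.

5'-TGTCTGAACACG-3'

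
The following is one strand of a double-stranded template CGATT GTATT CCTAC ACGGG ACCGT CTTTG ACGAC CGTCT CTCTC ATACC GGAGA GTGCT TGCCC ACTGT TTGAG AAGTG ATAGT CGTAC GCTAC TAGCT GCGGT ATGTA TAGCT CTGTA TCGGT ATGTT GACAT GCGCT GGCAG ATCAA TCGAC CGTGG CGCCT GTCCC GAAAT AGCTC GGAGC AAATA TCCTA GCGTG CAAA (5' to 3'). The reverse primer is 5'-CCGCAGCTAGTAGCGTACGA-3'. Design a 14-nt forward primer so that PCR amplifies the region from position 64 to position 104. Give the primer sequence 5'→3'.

5'-CCACTGTTTGAGAA-3'

The reverse primer's reverse complement TCGTACGCTACTAGCTGCGG matches the template at positions 85–104; the product starts at position 64.
The forward primer is identical to the top strand over positions 64–77: CCACTGTTTGAGAA.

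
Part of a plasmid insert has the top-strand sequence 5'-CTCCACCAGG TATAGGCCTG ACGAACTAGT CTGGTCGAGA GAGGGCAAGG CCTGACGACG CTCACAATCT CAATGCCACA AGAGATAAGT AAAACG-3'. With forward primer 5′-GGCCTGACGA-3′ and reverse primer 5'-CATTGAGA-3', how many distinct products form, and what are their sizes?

Two products: 61 bp, 27 bp

The forward primer GGCCTGACGA matches the top strand at positions 15–24, 49–58.
The reverse primer's reverse complement is TCTCAATG, matching at positions 68–75.
Each forward site pairs with the reverse site to give a product ending at position 75: sizes 61, 27 bp.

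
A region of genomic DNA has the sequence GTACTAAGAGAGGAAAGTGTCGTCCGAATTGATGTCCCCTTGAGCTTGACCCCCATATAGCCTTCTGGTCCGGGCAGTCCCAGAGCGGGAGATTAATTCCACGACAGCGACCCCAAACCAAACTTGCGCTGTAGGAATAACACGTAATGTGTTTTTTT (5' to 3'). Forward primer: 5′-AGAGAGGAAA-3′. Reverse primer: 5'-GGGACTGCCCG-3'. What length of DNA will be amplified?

The forward primer matches the template at positions 7–16.
The reverse primer's reverse complement is CGGGCAGTCCC, which matches the template at positions 71–81.
The product runs from position 7 to position 81, so its length is 81 − 7 + 1 = 75 bp.

75 bp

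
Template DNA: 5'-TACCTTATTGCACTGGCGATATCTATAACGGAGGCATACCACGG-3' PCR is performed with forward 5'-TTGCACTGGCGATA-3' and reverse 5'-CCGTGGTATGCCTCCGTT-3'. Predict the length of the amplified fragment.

37 bp

Forward primer TTGCACTGGCGATA is found on the top strand at positions 8–21.
Reverse complement of the reverse primer: AACGGAGGCATACCACGG. This occurs on the top strand at positions 27–44.
Amplicon spans positions 8–44: 37 bp.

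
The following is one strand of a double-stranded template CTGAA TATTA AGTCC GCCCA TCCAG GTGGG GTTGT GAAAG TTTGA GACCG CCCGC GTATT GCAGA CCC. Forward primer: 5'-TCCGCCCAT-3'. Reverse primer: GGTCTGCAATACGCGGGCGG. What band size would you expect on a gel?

55 bp

Scanning the template, TCCGCCCAT occurs at positions 13–21; this primer anneals to the bottom strand there with its 3' end pointing downstream.
Taking the reverse complement of GGTCTGCAATACGCGGGCGG gives CCGCCCGCGTATTGCAGACC, found at positions 48–67 on the template; the primer anneals here to the top strand with its 3' end pointing upstream.
Amplicon spans positions 13–67: 55 bp.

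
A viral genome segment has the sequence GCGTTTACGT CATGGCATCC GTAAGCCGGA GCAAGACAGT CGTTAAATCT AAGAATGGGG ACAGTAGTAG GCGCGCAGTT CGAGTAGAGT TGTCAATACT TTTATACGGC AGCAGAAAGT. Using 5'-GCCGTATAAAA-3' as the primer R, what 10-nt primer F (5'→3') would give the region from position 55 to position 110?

5'-ATGGGGACAG-3'

The reverse primer's reverse complement TTTTATACGGC matches the template at positions 100–110; the product starts at position 55.
The forward primer is identical to the top strand over positions 55–64: ATGGGGACAG.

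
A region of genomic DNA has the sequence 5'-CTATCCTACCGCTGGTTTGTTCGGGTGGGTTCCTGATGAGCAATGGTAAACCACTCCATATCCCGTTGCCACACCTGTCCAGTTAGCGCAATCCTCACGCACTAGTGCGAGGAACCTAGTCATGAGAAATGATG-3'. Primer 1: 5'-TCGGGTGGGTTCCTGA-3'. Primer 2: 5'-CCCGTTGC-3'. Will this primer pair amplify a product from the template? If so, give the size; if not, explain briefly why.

No product — both primers anneal to the same strand and extend in the same direction.

Primer 1 (TCGGGTGGGTTCCTGA) matches the top strand at positions 21–36 (3' end points downstream).
Primer 2 (CCCGTTGC) also matches the top strand directly, at positions 62–69 — its reverse complement GCAACGGG is not present.
Both primers anneal to the bottom strand with 3' ends pointing the same way, so neither can prime synthesis back toward the other.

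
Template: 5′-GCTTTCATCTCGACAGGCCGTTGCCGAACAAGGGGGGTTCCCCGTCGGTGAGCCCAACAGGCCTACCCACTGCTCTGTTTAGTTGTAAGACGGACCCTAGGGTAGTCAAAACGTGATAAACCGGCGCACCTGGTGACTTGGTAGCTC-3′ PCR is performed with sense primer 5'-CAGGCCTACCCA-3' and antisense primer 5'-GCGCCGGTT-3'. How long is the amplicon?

70 bp

Scanning the template, CAGGCCTACCCA occurs at positions 58–69; this primer anneals to the bottom strand there with its 3' end pointing downstream.
Reverse complement of the reverse primer: AACCGGCGC. This occurs on the top strand at positions 119–127.
Product length = (reverse-primer end) − (forward-primer start) + 1 = 127 − 58 + 1 = 70 bp.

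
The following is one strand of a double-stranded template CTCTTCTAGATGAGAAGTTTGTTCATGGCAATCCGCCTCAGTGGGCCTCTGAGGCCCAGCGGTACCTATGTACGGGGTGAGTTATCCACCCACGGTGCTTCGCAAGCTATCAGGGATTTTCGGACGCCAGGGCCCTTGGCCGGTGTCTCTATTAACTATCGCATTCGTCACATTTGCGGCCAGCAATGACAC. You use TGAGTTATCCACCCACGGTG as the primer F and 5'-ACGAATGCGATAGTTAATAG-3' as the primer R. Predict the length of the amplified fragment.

Scanning the template, TGAGTTATCCACCCACGGTG occurs at positions 78–97; this primer anneals to the bottom strand there with its 3' end pointing downstream.
Reverse complement of the reverse primer: CTATTAACTATCGCATTCGT. This occurs on the top strand at positions 149–168.
Amplicon spans positions 78–168: 91 bp.

91 bp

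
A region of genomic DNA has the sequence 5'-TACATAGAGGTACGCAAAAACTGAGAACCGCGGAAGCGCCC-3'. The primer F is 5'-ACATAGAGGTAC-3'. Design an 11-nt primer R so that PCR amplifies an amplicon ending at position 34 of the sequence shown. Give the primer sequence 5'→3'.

The forward primer binds at positions 2–13; the product's 3' end on the top strand is position 34.
The reverse primer anneals to the top strand over positions 24–34, i.e. to AGAACCGCGGA.
Its sequence written 5'→3' is the reverse complement: TCCGCGGTTCT.

5'-TCCGCGGTTCT-3'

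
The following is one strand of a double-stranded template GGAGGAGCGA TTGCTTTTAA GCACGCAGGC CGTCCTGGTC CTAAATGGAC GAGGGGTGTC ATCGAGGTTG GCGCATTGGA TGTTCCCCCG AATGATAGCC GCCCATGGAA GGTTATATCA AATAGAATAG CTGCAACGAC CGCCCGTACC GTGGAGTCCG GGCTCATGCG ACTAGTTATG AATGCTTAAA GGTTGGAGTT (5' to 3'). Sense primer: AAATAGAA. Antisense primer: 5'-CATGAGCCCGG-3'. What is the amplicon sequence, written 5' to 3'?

5'-AAATAGAATAGCTGCAACGACCGCCCGTACCGTGGAGTCCGGGCTCATG-3'

Forward primer AAATAGAA is found on the top strand at positions 120–127.
Taking the reverse complement of CATGAGCCCGG gives CCGGGCTCATG, found at positions 158–168 on the template; the primer anneals here to the top strand with its 3' end pointing upstream.
The product is the template from position 120 through 168 (49 bp).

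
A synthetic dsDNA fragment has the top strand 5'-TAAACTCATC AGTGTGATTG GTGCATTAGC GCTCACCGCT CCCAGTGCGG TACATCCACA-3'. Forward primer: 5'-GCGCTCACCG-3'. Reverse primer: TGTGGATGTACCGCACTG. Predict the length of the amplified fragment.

Scanning the template, GCGCTCACCG occurs at positions 29–38; this primer anneals to the bottom strand there with its 3' end pointing downstream.
The reverse primer's reverse complement is CAGTGCGGTACATCCACA, which matches the template at positions 43–60.
Product length = (reverse-primer end) − (forward-primer start) + 1 = 60 − 29 + 1 = 32 bp.

32 bp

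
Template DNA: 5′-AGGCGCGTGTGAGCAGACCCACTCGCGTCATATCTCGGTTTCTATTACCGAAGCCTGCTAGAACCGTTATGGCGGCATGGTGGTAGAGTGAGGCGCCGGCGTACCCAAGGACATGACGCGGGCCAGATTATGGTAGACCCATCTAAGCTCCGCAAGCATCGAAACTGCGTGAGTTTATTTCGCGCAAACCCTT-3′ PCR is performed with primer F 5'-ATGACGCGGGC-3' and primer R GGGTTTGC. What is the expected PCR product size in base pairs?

79 bp

The forward primer matches the template at positions 113–123.
Reverse complement of the reverse primer: GCAAACCC. This occurs on the top strand at positions 184–191.
The product runs from position 113 to position 191, so its length is 191 − 113 + 1 = 79 bp.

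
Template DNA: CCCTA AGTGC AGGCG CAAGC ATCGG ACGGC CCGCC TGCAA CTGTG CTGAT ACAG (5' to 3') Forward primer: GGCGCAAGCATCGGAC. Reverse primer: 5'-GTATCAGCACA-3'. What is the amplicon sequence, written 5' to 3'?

Forward primer GGCGCAAGCATCGGAC is found on the top strand at positions 12–27.
Taking the reverse complement of GTATCAGCACA gives TGTGCTGATAC, found at positions 42–52 on the template; the primer anneals here to the top strand with its 3' end pointing upstream.
The product is the template from position 12 through 52 (41 bp).

5'-GGCGCAAGCATCGGACGGCCCGCCTGCAACTGTGCTGATAC-3'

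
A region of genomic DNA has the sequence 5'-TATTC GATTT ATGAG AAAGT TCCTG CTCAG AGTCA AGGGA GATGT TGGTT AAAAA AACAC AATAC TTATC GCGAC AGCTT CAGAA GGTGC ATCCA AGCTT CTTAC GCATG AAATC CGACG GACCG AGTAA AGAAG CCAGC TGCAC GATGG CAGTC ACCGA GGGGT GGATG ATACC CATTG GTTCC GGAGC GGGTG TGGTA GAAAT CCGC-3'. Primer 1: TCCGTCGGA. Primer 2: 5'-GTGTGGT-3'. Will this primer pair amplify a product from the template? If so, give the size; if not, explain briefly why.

Primer 1 (TCCGTCGGA) has reverse complement TCCGACGGA, which matches the top strand at positions 114–122; primer 1 anneals to the top strand there with its 3' end pointing upstream toward position 114.
Primer 2 (GTGTGGT) matches the top strand directly at positions 193–199; it anneals to the bottom strand with its 3' end pointing downstream toward position 199.
The 3' ends diverge (primer 1 extends toward position 1, primer 2 toward position 209), so the primers never converge on a shared product.

No product — the primers' 3' ends point away from each other.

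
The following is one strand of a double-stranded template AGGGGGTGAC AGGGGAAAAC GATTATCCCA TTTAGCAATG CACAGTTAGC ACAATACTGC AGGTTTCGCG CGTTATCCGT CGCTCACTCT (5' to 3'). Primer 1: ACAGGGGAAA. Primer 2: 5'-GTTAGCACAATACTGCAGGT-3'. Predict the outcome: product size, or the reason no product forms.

Primer 1 (ACAGGGGAAA) matches the top strand at positions 9–18 (3' end points downstream).
Primer 2 (GTTAGCACAATACTGCAGGT) also matches the top strand directly, at positions 45–64 — its reverse complement ACCTGCAGTATTGTGCTAAC is not present.
Both primers anneal to the bottom strand with 3' ends pointing the same way, so neither can prime synthesis back toward the other.

No product — both primers anneal to the same strand and extend in the same direction.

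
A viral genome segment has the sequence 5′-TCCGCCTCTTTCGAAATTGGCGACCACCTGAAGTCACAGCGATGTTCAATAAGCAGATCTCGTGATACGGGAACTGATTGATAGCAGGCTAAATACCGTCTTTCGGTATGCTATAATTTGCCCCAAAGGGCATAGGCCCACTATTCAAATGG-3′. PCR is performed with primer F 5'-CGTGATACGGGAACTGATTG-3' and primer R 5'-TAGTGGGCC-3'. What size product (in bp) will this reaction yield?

Forward primer CGTGATACGGGAACTGATTG is found on the top strand at positions 61–80.
The reverse primer's reverse complement is GGCCCACTA, which matches the template at positions 135–143.
Amplicon spans positions 61–143: 83 bp.

83 bp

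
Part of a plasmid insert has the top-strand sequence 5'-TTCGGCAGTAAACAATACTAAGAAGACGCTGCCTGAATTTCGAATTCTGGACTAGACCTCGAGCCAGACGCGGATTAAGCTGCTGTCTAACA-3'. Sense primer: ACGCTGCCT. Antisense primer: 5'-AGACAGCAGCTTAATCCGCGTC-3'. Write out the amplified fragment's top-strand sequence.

5'-ACGCTGCCTGAATTTCGAATTCTGGACTAGACCTCGAGCCAGACGCGGATTAAGCTGCTGTCT-3'

Scanning the template, ACGCTGCCT occurs at positions 26–34; this primer anneals to the bottom strand there with its 3' end pointing downstream.
The reverse primer's reverse complement is GACGCGGATTAAGCTGCTGTCT, which matches the template at positions 67–88.
The product is the template from position 26 through 88 (63 bp).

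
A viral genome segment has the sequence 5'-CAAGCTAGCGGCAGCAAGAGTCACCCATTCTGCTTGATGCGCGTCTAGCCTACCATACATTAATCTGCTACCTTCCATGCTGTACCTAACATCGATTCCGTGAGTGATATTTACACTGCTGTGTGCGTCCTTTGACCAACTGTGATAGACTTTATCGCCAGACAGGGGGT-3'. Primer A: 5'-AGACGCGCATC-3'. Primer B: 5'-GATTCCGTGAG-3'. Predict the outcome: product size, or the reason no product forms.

Primer A (AGACGCGCATC) has reverse complement GATGCGCGTCT, which matches the top strand at positions 36–46; primer A anneals to the top strand there with its 3' end pointing upstream toward position 36.
Primer B (GATTCCGTGAG) matches the top strand directly at positions 94–104; it anneals to the bottom strand with its 3' end pointing downstream toward position 104.
The 3' ends diverge (primer A extends toward position 1, primer B toward position 170), so the primers never converge on a shared product.

No product — the primers' 3' ends point away from each other.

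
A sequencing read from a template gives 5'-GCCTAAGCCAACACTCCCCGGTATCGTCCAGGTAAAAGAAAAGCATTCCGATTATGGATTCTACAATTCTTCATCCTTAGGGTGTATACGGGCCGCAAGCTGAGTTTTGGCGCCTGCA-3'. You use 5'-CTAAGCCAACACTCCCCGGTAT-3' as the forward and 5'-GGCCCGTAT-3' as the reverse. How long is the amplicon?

Scanning the template, CTAAGCCAACACTCCCCGGTAT occurs at positions 3–24; this primer anneals to the bottom strand there with its 3' end pointing downstream.
Taking the reverse complement of GGCCCGTAT gives ATACGGGCC, found at positions 86–94 on the template; the primer anneals here to the top strand with its 3' end pointing upstream.
Amplicon spans positions 3–94: 92 bp.

92 bp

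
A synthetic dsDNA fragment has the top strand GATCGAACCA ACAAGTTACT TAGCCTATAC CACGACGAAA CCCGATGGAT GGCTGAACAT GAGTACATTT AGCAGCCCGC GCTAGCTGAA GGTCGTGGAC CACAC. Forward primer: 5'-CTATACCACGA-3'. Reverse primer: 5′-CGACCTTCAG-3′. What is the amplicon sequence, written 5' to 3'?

Forward primer CTATACCACGA is found on the top strand at positions 25–35.
Taking the reverse complement of CGACCTTCAG gives CTGAAGGTCG, found at positions 86–95 on the template; the primer anneals here to the top strand with its 3' end pointing upstream.
The product is the template from position 25 through 95 (71 bp).

5'-CTATACCACGACGAAACCCGATGGATGGCTGAACATGAGTACATTTAGCAGCCCGCGCTAGCTGAAGGTCG-3'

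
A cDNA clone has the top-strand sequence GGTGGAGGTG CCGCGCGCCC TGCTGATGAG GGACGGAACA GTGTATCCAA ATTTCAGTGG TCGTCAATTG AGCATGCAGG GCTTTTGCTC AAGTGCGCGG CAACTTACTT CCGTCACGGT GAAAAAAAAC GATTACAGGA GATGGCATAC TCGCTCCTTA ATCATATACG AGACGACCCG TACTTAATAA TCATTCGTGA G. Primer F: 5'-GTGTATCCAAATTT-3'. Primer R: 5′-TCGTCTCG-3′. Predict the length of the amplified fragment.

The forward primer matches the template at positions 41–54.
The reverse primer's reverse complement is CGAGACGA, which matches the template at positions 169–176.
Product length = (reverse-primer end) − (forward-primer start) + 1 = 176 − 41 + 1 = 136 bp.

136 bp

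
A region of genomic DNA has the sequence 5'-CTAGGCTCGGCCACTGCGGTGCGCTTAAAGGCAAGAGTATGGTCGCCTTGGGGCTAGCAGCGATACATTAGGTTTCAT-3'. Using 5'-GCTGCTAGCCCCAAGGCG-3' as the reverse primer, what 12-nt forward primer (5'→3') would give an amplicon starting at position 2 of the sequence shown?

5'-TAGGCTCGGCCA-3'

The reverse primer's reverse complement CGCCTTGGGGCTAGCAGC matches the template at positions 44–61; the product starts at position 2.
The forward primer is identical to the top strand over positions 2–13: TAGGCTCGGCCA.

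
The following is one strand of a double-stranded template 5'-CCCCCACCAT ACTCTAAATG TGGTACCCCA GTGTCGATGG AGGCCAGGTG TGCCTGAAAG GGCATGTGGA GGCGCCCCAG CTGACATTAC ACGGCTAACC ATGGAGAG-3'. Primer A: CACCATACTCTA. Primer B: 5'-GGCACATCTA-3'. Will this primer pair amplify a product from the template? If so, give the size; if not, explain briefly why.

No product — primer B has no binding site in the template.

Primer B (GGCACATCTA) does not match the top strand, and its reverse complement TAGATGTGCC does not match either.
With no annealing site for primer B, no amplification occurs.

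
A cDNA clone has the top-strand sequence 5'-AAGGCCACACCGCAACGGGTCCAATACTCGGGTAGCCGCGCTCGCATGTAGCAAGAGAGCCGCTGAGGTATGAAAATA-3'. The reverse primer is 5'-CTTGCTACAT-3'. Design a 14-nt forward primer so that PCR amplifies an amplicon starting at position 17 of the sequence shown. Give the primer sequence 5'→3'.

5'-GGGTCCAATACTCG-3'

The reverse primer's reverse complement ATGTAGCAAG matches the template at positions 46–55; the product starts at position 17.
The forward primer is identical to the top strand over positions 17–30: GGGTCCAATACTCG.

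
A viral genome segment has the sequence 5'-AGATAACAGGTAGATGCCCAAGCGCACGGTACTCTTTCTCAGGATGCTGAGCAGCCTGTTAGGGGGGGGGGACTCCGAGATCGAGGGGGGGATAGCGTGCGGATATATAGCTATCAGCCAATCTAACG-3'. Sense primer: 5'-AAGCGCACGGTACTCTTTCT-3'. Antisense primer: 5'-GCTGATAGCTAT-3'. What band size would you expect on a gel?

99 bp

The forward primer matches the template at positions 20–39.
Taking the reverse complement of GCTGATAGCTAT gives ATAGCTATCAGC, found at positions 107–118 on the template; the primer anneals here to the top strand with its 3' end pointing upstream.
Amplicon spans positions 20–118: 99 bp.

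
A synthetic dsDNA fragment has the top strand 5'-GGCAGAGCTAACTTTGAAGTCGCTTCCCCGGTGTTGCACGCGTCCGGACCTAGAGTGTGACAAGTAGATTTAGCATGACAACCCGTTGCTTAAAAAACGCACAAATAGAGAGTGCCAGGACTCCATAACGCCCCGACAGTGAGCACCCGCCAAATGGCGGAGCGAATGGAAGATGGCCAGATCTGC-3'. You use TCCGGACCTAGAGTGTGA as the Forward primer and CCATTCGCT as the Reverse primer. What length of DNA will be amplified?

The forward primer matches the template at positions 43–60.
Taking the reverse complement of CCATTCGCT gives AGCGAATGG, found at positions 161–169 on the template; the primer anneals here to the top strand with its 3' end pointing upstream.
Amplicon spans positions 43–169: 127 bp.

127 bp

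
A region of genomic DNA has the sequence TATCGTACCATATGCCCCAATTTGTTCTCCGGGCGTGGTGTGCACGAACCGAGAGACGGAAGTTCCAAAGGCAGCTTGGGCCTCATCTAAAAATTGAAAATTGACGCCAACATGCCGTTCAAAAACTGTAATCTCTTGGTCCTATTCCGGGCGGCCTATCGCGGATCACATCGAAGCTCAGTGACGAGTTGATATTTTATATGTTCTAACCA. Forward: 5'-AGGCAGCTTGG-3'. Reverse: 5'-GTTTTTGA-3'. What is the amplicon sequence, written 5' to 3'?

5'-AGGCAGCTTGGGCCTCATCTAAAAATTGAAAATTGACGCCAACATGCCGTTCAAAAAC-3'

Scanning the template, AGGCAGCTTGG occurs at positions 69–79; this primer anneals to the bottom strand there with its 3' end pointing downstream.
Taking the reverse complement of GTTTTTGA gives TCAAAAAC, found at positions 119–126 on the template; the primer anneals here to the top strand with its 3' end pointing upstream.
The product is the template from position 69 through 126 (58 bp).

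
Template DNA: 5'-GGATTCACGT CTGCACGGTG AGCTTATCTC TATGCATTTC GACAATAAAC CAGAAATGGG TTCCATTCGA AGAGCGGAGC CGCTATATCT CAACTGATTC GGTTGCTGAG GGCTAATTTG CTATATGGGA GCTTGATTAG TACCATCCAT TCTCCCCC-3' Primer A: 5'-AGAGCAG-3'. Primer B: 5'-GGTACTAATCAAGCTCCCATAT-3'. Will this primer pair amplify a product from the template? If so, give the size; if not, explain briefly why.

Primer A (AGAGCAG) does not match the top strand, and its reverse complement CTGCTCT does not match either.
With no annealing site for primer A, no amplification occurs.

No product — primer A has no binding site in the template.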